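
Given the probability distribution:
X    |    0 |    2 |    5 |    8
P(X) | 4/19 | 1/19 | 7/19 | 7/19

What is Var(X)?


E[X] = 93/19
E[X²] = 33
Var(X) = E[X²] - (E[X])² = 33 - 8649/361 = 3264/361

Var(X) = 3264/361 ≈ 9.0416


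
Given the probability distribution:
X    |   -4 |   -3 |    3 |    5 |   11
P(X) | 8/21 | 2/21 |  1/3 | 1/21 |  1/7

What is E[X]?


E[X] = Σ x·P(X=x)
= (-4)×(8/21) + (-3)×(2/21) + (3)×(1/3) + (5)×(1/21) + (11)×(1/7)
= 1

E[X] = 1


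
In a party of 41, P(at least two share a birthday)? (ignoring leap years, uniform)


P(all different) = Π(365-i)/365 for i=0..40
= 0.096848
P(match) = 1 - 0.096848 = 0.903152

P ≈ 0.9032 ≈ 90.32%


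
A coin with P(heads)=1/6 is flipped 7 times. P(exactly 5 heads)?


Binomial: P(X=5) = C(7,5)×p^5×(1-p)^2
= 21 × 1/7776 × 25/36 = 175/93312

P(X=5) = 175/93312 ≈ 0.19%


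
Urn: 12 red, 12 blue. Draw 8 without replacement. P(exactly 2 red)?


Hypergeometric: C(12,2)×C(12,6)/C(24,8)
= 66×924/735471 = 616/7429

P(X=2) = 616/7429 ≈ 8.29%


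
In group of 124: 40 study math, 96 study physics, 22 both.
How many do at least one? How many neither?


|A∪B| = 40+96-22 = 114
Neither = 124-114 = 10

At least one: 114; Neither: 10


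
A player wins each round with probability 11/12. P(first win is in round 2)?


Geometric: P(X=2) = (1-p)^(k-1)×p = (1/12)^1×11/12 = 11/144

P(X=2) = 11/144 ≈ 7.64%


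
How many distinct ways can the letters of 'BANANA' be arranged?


Letters: 6, freq: {'B': 1, 'A': 3, 'N': 2}
6!/(1!×3!×2!) = 720/12 = 60

60


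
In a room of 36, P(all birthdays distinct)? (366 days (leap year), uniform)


P(all different) = Π(366-i)/366 for i=0..35
= (366/366)×(365/366)×...×(331/366)
= 0.168667

P ≈ 0.1687 ≈ 16.87%


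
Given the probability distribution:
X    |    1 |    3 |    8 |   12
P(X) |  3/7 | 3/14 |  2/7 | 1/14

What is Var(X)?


E[X] = 59/14
E[X²] = 433/14
Var(X) = E[X²] - (E[X])² = 433/14 - 3481/196 = 2581/196

Var(X) = 2581/196 ≈ 13.1684


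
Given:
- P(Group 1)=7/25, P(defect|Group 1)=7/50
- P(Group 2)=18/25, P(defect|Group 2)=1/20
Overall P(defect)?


P(B) = Σ P(B|Aᵢ)×P(Aᵢ)
  7/50×7/25 = 49/1250
  1/20×18/25 = 9/250
Sum = 47/625

P(defect) = 47/625 ≈ 7.52%


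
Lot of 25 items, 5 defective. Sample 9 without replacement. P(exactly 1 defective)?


Hypergeometric: C(5,1)×C(20,8)/C(25,9)
= 5×125970/2042975 = 78/253

P(X=1) = 78/253 ≈ 30.83%


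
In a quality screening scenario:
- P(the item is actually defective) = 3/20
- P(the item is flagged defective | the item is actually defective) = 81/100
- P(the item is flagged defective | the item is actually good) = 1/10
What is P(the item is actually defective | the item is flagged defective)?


Using Bayes' theorem:
P(A|B) = P(B|A)·P(A) / P(B)

P(the item is flagged defective) = 81/100 × 3/20 + 1/10 × 17/20
= 243/2000 + 17/200 = 413/2000

P(the item is actually defective|the item is flagged defective) = (243/2000) / (413/2000) = 243/413

P(the item is actually defective|the item is flagged defective) = 243/413 ≈ 58.84%


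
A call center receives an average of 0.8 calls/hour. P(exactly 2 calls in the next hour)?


Poisson(λ=0.8): P(X=2) = e^(-λ)×λ^k/k!
= e^(-0.8) × 0.8^2 / 2!
≈ 0.4493289641 × 0.64 / 2 ≈ 0.143785

P(X=2) ≈ 0.143785 ≈ 14.38%


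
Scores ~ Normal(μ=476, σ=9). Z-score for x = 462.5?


z = (x - μ)/σ = (462.5 - 476)/9 = -1.5

z = -1.5


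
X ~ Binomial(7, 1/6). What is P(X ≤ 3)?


P(X ≤ 3) = Σ P(X=i) for i=0..3
P(X=0) = 78125/279936
P(X=1) = 109375/279936
P(X=2) = 21875/93312
P(X=3) = 21875/279936
Sum = 34375/34992

P(X ≤ 3) = 34375/34992 ≈ 98.24%


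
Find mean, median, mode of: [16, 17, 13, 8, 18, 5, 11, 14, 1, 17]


Sorted: [1, 5, 8, 11, 13, 14, 16, 17, 17, 18]
Mean = 120/10 = 12
Median = 27/2
Freq: {16: 1, 17: 2, 13: 1, 8: 1, 18: 1, 5: 1, 11: 1, 14: 1, 1: 1}
Mode: [17]

Mean=12, Median=27/2, Mode=17


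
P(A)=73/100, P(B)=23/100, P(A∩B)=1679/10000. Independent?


P(A)×P(B) = 1679/10000
P(A∩B) = 1679/10000
Equal ✓ → Independent

Yes, independent


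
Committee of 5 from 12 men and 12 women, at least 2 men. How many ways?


Count by #men:
  2M,3W: C(12,2)×C(12,3)=14520
  3M,2W: C(12,3)×C(12,2)=14520
  4M,1W: C(12,4)×C(12,1)=5940
  5M,0W: C(12,5)×C(12,0)=792
Total = 35772

35772


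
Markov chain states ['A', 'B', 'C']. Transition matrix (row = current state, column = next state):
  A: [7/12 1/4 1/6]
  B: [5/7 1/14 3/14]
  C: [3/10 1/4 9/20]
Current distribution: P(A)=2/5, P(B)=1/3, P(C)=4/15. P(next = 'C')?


P(next=C) = Σᵢ P(now=i)×P(i→C)
= 2/5×1/6 + 1/3×3/14 + 4/15×9/20
= 1/15 + 1/14 + 3/25 = 271/1050

P = 271/1050 ≈ 0.2581


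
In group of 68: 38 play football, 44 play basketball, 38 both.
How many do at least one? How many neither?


|A∪B| = 38+44-38 = 44
Neither = 68-44 = 24

At least one: 44; Neither: 24


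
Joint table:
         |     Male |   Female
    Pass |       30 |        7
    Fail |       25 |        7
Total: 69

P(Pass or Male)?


P(Pass∨Male) = P(Pass) + P(Male) - P(Pass∧Male)
= (37 + 55 - 30)/69 = 62/69

P = 62/69 ≈ 89.86%


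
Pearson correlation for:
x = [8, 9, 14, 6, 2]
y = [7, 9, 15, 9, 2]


n=5, Σx=39, Σy=42, Σxy=405, Σx²=381, Σy²=440
r = (5×405 - 39×42)/√((5×381 - 39²)(5×440 - 42²))
= 387/√(384×436) = 387/√167424 ≈ 387/409.1748 ≈ 0.9458

r ≈ 0.9458


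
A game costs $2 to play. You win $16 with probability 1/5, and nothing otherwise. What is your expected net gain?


E[gain] = (16-2)×1/5 + (-2)×4/5
= 14/5 - 8/5 = 6/5

Expected net gain = $6/5 ≈ $1.20


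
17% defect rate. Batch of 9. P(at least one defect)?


P(all good) = (83/100)^9 = 186940255267540403/1000000000000000000
P(≥1 defect) = 813059744732459597/1000000000000000000

P = 813059744732459597/1000000000000000000 ≈ 81.31%


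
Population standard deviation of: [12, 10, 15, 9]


Mean = 46/4 = 23/2
  (12-23/2)²=1/4
  (10-23/2)²=9/4
  (15-23/2)²=49/4
  (9-23/2)²=25/4
Σ(x-μ)² = 21
σ² = 21/4

σ = √(21/4) ≈ 2.2913


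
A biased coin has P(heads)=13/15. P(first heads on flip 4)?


Geometric: P(X=4) = (1-p)^(k-1)×p = (2/15)^3×13/15 = 104/50625

P(X=4) = 104/50625 ≈ 0.21%


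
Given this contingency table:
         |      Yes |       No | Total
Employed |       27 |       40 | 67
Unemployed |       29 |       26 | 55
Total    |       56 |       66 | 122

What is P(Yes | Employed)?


P(Yes | Employed) = 27/(27+40) = 27/67

P(Yes|Employed) = 27/67 ≈ 40.30%


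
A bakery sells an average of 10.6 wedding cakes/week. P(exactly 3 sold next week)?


Poisson(λ=10.6): P(X=3) = e^(-λ)×λ^k/k!
= e^(-10.6) × 10.6^3 / 3!
≈ 2.491600973e-05 × 1191.016 / 6 ≈ 0.004946

P(X=3) ≈ 0.004946 ≈ 0.49%


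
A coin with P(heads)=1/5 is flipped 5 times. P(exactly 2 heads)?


Binomial: P(X=2) = C(5,2)×p^2×(1-p)^3
= 10 × 1/25 × 64/125 = 128/625

P(X=2) = 128/625 ≈ 20.48%


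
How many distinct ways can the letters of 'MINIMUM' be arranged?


Letters: 7, freq: {'M': 3, 'I': 2, 'N': 1, 'U': 1}
7!/(3!×2!×1!×1!) = 5040/12 = 420

420


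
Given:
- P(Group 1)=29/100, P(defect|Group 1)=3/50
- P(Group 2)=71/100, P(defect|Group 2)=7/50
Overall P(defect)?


P(B) = Σ P(B|Aᵢ)×P(Aᵢ)
  3/50×29/100 = 87/5000
  7/50×71/100 = 497/5000
Sum = 73/625

P(defect) = 73/625 ≈ 11.68%


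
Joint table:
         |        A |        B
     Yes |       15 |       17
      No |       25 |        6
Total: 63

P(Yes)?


P(Yes) = (15+17)/63 = 32/63

P(Yes) = 32/63 ≈ 50.79%


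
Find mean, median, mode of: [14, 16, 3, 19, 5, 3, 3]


Sorted: [3, 3, 3, 5, 14, 16, 19]
Mean = 63/7 = 9
Median = 5
Freq: {14: 1, 16: 1, 3: 3, 19: 1, 5: 1}
Mode: [3]

Mean=9, Median=5, Mode=3


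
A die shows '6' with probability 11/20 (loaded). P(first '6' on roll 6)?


Geometric: P(X=6) = (1-p)^(k-1)×p = (9/20)^5×11/20 = 649539/64000000

P(X=6) = 649539/64000000 ≈ 1.01%


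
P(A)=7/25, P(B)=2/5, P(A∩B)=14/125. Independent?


P(A)×P(B) = 14/125
P(A∩B) = 14/125
Equal ✓ → Independent

Yes, independent


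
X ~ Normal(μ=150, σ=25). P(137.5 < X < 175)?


z₁=(137.5-150)/25=-0.5, z₂=(175-150)/25=1.0
P = Φ(1.0) - Φ(-0.5) = 0.841345 - 0.308538 = 0.532807 ≈ 0.5328

P(137.5 < X < 175) ≈ 0.5328


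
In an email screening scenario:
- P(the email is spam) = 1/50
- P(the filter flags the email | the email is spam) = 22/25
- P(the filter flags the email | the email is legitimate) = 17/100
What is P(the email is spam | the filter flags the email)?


Using Bayes' theorem:
P(A|B) = P(B|A)·P(A) / P(B)

P(the filter flags the email) = 22/25 × 1/50 + 17/100 × 49/50
= 11/625 + 833/5000 = 921/5000

P(the email is spam|the filter flags the email) = (11/625) / (921/5000) = 88/921

P(the email is spam|the filter flags the email) = 88/921 ≈ 9.55%


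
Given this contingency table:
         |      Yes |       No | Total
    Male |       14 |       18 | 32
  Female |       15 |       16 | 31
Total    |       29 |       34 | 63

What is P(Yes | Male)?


P(Yes | Male) = 14/(14+18) = 14/32 = 7/16

P(Yes|Male) = 7/16 ≈ 43.75%


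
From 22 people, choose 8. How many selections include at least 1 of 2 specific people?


Complement: C(22,8) - C(20,8) = 319770 - 125970 = 193800

193800


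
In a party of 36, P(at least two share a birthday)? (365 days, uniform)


P(all different) = Π(365-i)/365 for i=0..35
= 0.167818
P(match) = 1 - 0.167818 = 0.832182

P ≈ 0.8322 ≈ 83.22%


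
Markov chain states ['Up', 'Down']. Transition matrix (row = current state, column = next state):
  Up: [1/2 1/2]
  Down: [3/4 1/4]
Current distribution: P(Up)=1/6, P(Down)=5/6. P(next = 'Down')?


P(next=Down) = Σᵢ P(now=i)×P(i→Down)
= 1/6×1/2 + 5/6×1/4
= 1/12 + 5/24 = 7/24

P = 7/24 ≈ 0.2917


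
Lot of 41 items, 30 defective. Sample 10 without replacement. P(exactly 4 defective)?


Hypergeometric: C(30,4)×C(11,6)/C(41,10)
= 27405×462/1121099408 = 575505/50959064

P(X=4) = 575505/50959064 ≈ 1.13%


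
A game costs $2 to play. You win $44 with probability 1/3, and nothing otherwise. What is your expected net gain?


E[gain] = (44-2)×1/3 + (-2)×2/3
= 14 - 4/3 = 38/3

Expected net gain = $38/3 ≈ $12.67


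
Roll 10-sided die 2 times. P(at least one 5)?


P(no 5)^2 = (9/10)^2 = 81/100
P(≥1) = 1 - 81/100 = 19/100

P = 19/100 ≈ 19.00%


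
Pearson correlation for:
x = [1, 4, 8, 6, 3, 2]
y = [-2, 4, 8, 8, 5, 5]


n=6, Σx=24, Σy=28, Σxy=151, Σx²=130, Σy²=198
r = (6×151 - 24×28)/√((6×130 - 24²)(6×198 - 28²))
= 234/√(204×404) = 234/√82416 ≈ 234/287.0819 ≈ 0.8151

r ≈ 0.8151


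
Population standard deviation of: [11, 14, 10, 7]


Mean = 42/4 = 21/2
  (11-21/2)²=1/4
  (14-21/2)²=49/4
  (10-21/2)²=1/4
  (7-21/2)²=49/4
Σ(x-μ)² = 25
σ² = 25/4

σ = √(25/4) ≈ 2.5000


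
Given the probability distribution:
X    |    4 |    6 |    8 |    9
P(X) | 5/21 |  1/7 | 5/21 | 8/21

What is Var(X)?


E[X] = 50/7
E[X²] = 1156/21
Var(X) = E[X²] - (E[X])² = 1156/21 - 2500/49 = 592/147

Var(X) = 592/147 ≈ 4.0272


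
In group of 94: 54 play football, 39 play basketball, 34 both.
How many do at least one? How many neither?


|A∪B| = 54+39-34 = 59
Neither = 94-59 = 35

At least one: 59; Neither: 35


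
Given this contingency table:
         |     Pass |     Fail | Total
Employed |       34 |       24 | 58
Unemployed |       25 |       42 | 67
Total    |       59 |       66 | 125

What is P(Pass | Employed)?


P(Pass | Employed) = 34/(34+24) = 34/58 = 17/29

P(Pass|Employed) = 17/29 ≈ 58.62%


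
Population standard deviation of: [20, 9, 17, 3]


Mean = 49/4
  (20-49/4)²=961/16
  (9-49/4)²=169/16
  (17-49/4)²=361/16
  (3-49/4)²=1369/16
Σ(x-μ)² = 715/4
σ² = (715/4)/4 = 715/16

σ = √(715/16) ≈ 6.6849


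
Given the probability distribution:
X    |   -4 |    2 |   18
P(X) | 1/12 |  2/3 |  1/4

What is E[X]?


E[X] = Σ x·P(X=x)
= (-4)×(1/12) + (2)×(2/3) + (18)×(1/4)
= 11/2

E[X] = 11/2


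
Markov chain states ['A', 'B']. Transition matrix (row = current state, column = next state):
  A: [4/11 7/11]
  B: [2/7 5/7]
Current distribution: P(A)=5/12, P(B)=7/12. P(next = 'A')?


P(next=A) = Σᵢ P(now=i)×P(i→A)
= 5/12×4/11 + 7/12×2/7
= 5/33 + 1/6 = 7/22

P = 7/22 ≈ 0.3182


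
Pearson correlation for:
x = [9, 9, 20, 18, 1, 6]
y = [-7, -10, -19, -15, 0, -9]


n=6, Σx=63, Σy=-60, Σxy=-857, Σx²=923, Σy²=816
r = (6×(-857) - 63×(-60))/√((6×923 - 63²)(6×816 - (-60)²))
= -1362/√(1569×1296) = -1362/√2033424 ≈ -1362/1425.9818 ≈ -0.9551

r ≈ -0.9551


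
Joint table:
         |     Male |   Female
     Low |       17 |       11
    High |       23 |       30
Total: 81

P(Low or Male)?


P(Low∨Male) = P(Low) + P(Male) - P(Low∧Male)
= (28 + 40 - 17)/81 = 51/81 = 17/27

P = 17/27 ≈ 62.96%


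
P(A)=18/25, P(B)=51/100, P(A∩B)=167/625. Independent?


P(A)×P(B) = 459/1250
P(A∩B) = 167/625
Not equal → NOT independent

No, not independent


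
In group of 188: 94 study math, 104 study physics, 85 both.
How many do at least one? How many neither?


|A∪B| = 94+104-85 = 113
Neither = 188-113 = 75

At least one: 113; Neither: 75


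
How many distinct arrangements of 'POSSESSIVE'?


Letters: 10, freq: {'P': 1, 'O': 1, 'S': 4, 'E': 2, 'I': 1, 'V': 1}
10!/(1!×1!×4!×2!×1!×1!) = 3628800/48 = 75600

75600


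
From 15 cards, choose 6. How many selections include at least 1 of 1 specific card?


Complement: C(15,6) - C(14,6) = 5005 - 3003 = 2002

2002


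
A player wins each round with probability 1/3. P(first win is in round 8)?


Geometric: P(X=8) = (1-p)^(k-1)×p = (2/3)^7×1/3 = 128/6561

P(X=8) = 128/6561 ≈ 1.95%


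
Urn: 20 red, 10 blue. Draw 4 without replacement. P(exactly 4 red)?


Hypergeometric: C(20,4)×C(10,0)/C(30,4)
= 4845×1/27405 = 323/1827

P(X=4) = 323/1827 ≈ 17.68%


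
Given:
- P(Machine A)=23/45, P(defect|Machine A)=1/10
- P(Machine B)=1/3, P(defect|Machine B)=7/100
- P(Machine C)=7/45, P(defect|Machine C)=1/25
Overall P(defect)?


P(B) = Σ P(B|Aᵢ)×P(Aᵢ)
  1/10×23/45 = 23/450
  7/100×1/3 = 7/300
  1/25×7/45 = 7/1125
Sum = 121/1500

P(defect) = 121/1500 ≈ 8.07%


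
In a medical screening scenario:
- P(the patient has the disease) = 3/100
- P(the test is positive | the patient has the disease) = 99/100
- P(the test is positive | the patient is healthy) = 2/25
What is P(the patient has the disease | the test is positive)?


Using Bayes' theorem:
P(A|B) = P(B|A)·P(A) / P(B)

P(the test is positive) = 99/100 × 3/100 + 2/25 × 97/100
= 297/10000 + 97/1250 = 1073/10000

P(the patient has the disease|the test is positive) = (297/10000) / (1073/10000) = 297/1073

P(the patient has the disease|the test is positive) = 297/1073 ≈ 27.68%


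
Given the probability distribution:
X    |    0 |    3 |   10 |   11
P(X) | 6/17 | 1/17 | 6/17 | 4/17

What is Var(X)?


E[X] = 107/17
E[X²] = 1093/17
Var(X) = E[X²] - (E[X])² = 1093/17 - 11449/289 = 7132/289

Var(X) = 7132/289 ≈ 24.6782


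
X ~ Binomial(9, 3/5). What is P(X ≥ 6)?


P(X ≥ 6) = Σ P(X=i) for i=6..9
P(X=6) = 489888/1953125
P(X=7) = 314928/1953125
P(X=8) = 118098/1953125
P(X=9) = 19683/1953125
Sum = 942597/1953125

P(X ≥ 6) = 942597/1953125 ≈ 48.26%


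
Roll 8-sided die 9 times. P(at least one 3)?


P(no 3)^9 = (7/8)^9 = 40353607/134217728
P(≥1) = 1 - 40353607/134217728 = 93864121/134217728

P = 93864121/134217728 ≈ 69.93%


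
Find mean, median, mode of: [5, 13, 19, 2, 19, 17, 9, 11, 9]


Sorted: [2, 5, 9, 9, 11, 13, 17, 19, 19]
Mean = 104/9
Median = 11
Freq: {5: 1, 13: 1, 19: 2, 2: 1, 17: 1, 9: 2, 11: 1}
Mode: [9, 19]

Mean=104/9, Median=11, Mode=[9, 19]


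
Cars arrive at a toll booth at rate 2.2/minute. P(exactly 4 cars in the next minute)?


Poisson(λ=2.2): P(X=4) = e^(-λ)×λ^k/k!
= e^(-2.2) × 2.2^4 / 4!
≈ 0.1108031584 × 23.4256 / 24 ≈ 0.108151

P(X=4) ≈ 0.108151 ≈ 10.82%


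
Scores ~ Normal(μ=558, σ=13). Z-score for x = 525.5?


z = (x - μ)/σ = (525.5 - 558)/13 = -2.5

z = -2.5


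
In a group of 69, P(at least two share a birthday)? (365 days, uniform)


P(all different) = Π(365-i)/365 for i=0..68
= 0.001036
P(match) = 1 - 0.001036 = 0.998964

P ≈ 0.9990 ≈ 99.90%


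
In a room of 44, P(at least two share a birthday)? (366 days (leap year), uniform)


P(all different) = Π(366-i)/366 for i=0..43
= 0.067633
P(match) = 1 - 0.067633 = 0.932367

P ≈ 0.9324 ≈ 93.24%


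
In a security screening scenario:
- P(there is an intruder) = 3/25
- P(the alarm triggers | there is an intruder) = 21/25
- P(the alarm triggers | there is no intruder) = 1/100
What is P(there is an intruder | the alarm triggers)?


Using Bayes' theorem:
P(A|B) = P(B|A)·P(A) / P(B)

P(the alarm triggers) = 21/25 × 3/25 + 1/100 × 22/25
= 63/625 + 11/1250 = 137/1250

P(there is an intruder|the alarm triggers) = (63/625) / (137/1250) = 126/137

P(there is an intruder|the alarm triggers) = 126/137 ≈ 91.97%


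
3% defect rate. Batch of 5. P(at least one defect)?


P(all good) = (97/100)^5 = 8587340257/10000000000
P(≥1 defect) = 1412659743/10000000000

P = 1412659743/10000000000 ≈ 14.13%


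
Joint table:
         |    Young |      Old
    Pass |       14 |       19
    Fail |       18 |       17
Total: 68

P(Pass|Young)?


P(Pass|Young) = 14/(14+18) = 14/32 = 7/16

P = 7/16 ≈ 43.75%


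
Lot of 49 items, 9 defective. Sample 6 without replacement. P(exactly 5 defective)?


Hypergeometric: C(9,5)×C(40,1)/C(49,6)
= 126×40/13983816 = 30/83237

P(X=5) = 30/83237 ≈ 0.04%


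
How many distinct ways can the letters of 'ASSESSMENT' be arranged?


Letters: 10, freq: {'A': 1, 'S': 4, 'E': 2, 'M': 1, 'N': 1, 'T': 1}
10!/(1!×4!×2!×1!×1!×1!) = 3628800/48 = 75600

75600


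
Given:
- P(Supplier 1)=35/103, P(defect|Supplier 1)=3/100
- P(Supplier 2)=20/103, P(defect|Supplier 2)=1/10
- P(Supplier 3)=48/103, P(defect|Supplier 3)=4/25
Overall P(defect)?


P(B) = Σ P(B|Aᵢ)×P(Aᵢ)
  3/100×35/103 = 21/2060
  1/10×20/103 = 2/103
  4/25×48/103 = 192/2575
Sum = 1073/10300

P(defect) = 1073/10300 ≈ 10.42%


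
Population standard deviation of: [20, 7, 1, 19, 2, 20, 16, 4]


Mean = 89/8
  (20-89/8)²=5041/64
  (7-89/8)²=1089/64
  (1-89/8)²=6561/64
  (19-89/8)²=3969/64
  (2-89/8)²=5329/64
  (20-89/8)²=5041/64
  (16-89/8)²=1521/64
  (4-89/8)²=3249/64
Σ(x-μ)² = 3975/8
σ² = (3975/8)/8 = 3975/64

σ = √(3975/64) ≈ 7.8810


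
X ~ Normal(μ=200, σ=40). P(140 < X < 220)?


z₁=(140-200)/40=-1.5, z₂=(220-200)/40=0.5
P = Φ(0.5) - Φ(-1.5) = 0.691462 - 0.066807 = 0.624655 ≈ 0.6247

P(140 < X < 220) ≈ 0.6247


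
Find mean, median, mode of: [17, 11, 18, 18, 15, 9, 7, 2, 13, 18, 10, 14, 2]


Sorted: [2, 2, 7, 9, 10, 11, 13, 14, 15, 17, 18, 18, 18]
Mean = 154/13
Median = 13
Freq: {17: 1, 11: 1, 18: 3, 15: 1, 9: 1, 7: 1, 2: 2, 13: 1, 10: 1, 14: 1}
Mode: [18]

Mean=154/13, Median=13, Mode=18


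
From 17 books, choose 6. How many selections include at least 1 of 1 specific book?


Complement: C(17,6) - C(16,6) = 12376 - 8008 = 4368

4368


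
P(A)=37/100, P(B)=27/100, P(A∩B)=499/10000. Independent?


P(A)×P(B) = 999/10000
P(A∩B) = 499/10000
Not equal → NOT independent

No, not independent


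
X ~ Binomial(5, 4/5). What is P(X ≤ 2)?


P(X ≤ 2) = Σ P(X=i) for i=0..2
P(X=0) = 1/3125
P(X=1) = 4/625
P(X=2) = 32/625
Sum = 181/3125

P(X ≤ 2) = 181/3125 ≈ 5.79%


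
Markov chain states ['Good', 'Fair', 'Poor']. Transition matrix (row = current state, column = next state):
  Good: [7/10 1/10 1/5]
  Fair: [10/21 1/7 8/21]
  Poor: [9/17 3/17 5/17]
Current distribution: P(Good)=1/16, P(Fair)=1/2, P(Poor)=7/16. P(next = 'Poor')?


P(next=Poor) = Σᵢ P(now=i)×P(i→Poor)
= 1/16×1/5 + 1/2×8/21 + 7/16×5/17
= 1/80 + 4/21 + 35/272 = 592/1785

P = 592/1785 ≈ 0.3317


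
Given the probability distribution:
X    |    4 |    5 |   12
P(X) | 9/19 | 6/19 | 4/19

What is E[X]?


E[X] = Σ x·P(X=x)
= (4)×(9/19) + (5)×(6/19) + (12)×(4/19)
= 6

E[X] = 6


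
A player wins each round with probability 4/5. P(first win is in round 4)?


Geometric: P(X=4) = (1-p)^(k-1)×p = (1/5)^3×4/5 = 4/625

P(X=4) = 4/625 ≈ 0.64%


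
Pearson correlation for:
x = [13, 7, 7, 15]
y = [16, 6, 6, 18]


n=4, Σx=42, Σy=46, Σxy=562, Σx²=492, Σy²=652
r = (4×562 - 42×46)/√((4×492 - 42²)(4×652 - 46²))
= 316/√(204×492) = 316/√100368 ≈ 316/316.8091 ≈ 0.9974

r ≈ 0.9974


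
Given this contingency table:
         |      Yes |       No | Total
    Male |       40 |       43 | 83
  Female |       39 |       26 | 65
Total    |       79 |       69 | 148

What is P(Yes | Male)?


P(Yes | Male) = 40/(40+43) = 40/83

P(Yes|Male) = 40/83 ≈ 48.19%


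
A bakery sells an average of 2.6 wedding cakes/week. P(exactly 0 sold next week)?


Poisson(λ=2.6): P(X=0) = e^(-λ)×λ^k/k!
= e^(-2.6) × 2.6^0 / 0!
≈ 0.07427357821 × 1 / 1 ≈ 0.074274

P(X=0) ≈ 0.074274 ≈ 7.43%


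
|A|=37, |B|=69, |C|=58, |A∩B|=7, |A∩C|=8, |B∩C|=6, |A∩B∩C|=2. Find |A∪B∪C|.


|A∪B∪C| = 37+69+58-7-8-6+2 = 145

|A∪B∪C| = 145


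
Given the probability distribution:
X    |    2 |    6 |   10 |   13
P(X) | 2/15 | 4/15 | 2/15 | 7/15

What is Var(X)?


E[X] = 139/15
E[X²] = 307/3
Var(X) = E[X²] - (E[X])² = 307/3 - 19321/225 = 3704/225

Var(X) = 3704/225 ≈ 16.4622


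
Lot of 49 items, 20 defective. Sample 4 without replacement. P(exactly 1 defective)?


Hypergeometric: C(20,1)×C(29,3)/C(49,4)
= 20×3654/211876 = 2610/7567

P(X=1) = 2610/7567 ≈ 34.49%


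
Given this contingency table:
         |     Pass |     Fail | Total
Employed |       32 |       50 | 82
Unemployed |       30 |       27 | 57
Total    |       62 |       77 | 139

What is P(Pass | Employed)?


P(Pass | Employed) = 32/(32+50) = 32/82 = 16/41

P(Pass|Employed) = 16/41 ≈ 39.02%


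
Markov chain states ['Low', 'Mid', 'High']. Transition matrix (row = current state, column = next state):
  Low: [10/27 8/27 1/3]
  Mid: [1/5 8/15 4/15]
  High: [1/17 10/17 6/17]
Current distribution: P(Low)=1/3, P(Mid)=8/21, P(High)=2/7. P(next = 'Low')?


P(next=Low) = Σᵢ P(now=i)×P(i→Low)
= 1/3×10/27 + 8/21×1/5 + 2/7×1/17
= 10/81 + 8/105 + 2/119 = 10432/48195

P = 10432/48195 ≈ 0.2165


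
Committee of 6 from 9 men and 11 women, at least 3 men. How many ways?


Count by #men:
  3M,3W: C(9,3)×C(11,3)=13860
  4M,2W: C(9,4)×C(11,2)=6930
  5M,1W: C(9,5)×C(11,1)=1386
  6M,0W: C(9,6)×C(11,0)=84
Total = 22260

22260


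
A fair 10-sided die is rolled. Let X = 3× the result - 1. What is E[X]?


E[die] = (1+10)/2 = 11/2
E[X] = 3×11/2 - 1 = 31/2

E[X] = 31/2


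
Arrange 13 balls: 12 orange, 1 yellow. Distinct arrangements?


13!/(12!×1!) = 13

13


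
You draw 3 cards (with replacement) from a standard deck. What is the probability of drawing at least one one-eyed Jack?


P(not a one-eyed Jack) = 50/52 = 25/26
P(none in 3 draws) = (25/26)^3 = 15625/17576
P(≥1 one-eyed Jack) = 1 - 15625/17576 = 1951/17576

P = 1951/17576 ≈ 11.10%


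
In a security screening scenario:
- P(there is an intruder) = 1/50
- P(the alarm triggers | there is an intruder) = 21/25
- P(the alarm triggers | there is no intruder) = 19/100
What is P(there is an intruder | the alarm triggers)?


Using Bayes' theorem:
P(A|B) = P(B|A)·P(A) / P(B)

P(the alarm triggers) = 21/25 × 1/50 + 19/100 × 49/50
= 21/1250 + 931/5000 = 203/1000

P(there is an intruder|the alarm triggers) = (21/1250) / (203/1000) = 12/145

P(there is an intruder|the alarm triggers) = 12/145 ≈ 8.28%


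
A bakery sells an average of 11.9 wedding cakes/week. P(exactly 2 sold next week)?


Poisson(λ=11.9): P(X=2) = e^(-λ)×λ^k/k!
= e^(-11.9) × 11.9^2 / 2!
≈ 6.790404807e-06 × 141.61 / 2 ≈ 0.000481

P(X=2) ≈ 0.000481 ≈ 0.05%


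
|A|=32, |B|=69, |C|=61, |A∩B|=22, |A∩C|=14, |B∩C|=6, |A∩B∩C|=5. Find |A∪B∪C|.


|A∪B∪C| = 32+69+61-22-14-6+5 = 125

|A∪B∪C| = 125


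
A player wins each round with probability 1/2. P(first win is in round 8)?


Geometric: P(X=8) = (1-p)^(k-1)×p = (1/2)^7×1/2 = 1/256

P(X=8) = 1/256 ≈ 0.39%


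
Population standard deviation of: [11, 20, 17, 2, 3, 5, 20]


Mean = 78/7
  (11-78/7)²=1/49
  (20-78/7)²=3844/49
  (17-78/7)²=1681/49
  (2-78/7)²=4096/49
  (3-78/7)²=3249/49
  (5-78/7)²=1849/49
  (20-78/7)²=3844/49
Σ(x-μ)² = 2652/7
σ² = (2652/7)/7 = 2652/49

σ = √(2652/49) ≈ 7.3568


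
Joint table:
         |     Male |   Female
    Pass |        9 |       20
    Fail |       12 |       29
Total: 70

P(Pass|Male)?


P(Pass|Male) = 9/(9+12) = 9/21 = 3/7

P = 3/7 ≈ 42.86%


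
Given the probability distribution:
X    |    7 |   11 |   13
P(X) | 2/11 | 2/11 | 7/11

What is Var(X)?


E[X] = 127/11
E[X²] = 1523/11
Var(X) = E[X²] - (E[X])² = 1523/11 - 16129/121 = 624/121

Var(X) = 624/121 ≈ 5.1570


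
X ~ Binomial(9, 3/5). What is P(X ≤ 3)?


P(X ≤ 3) = Σ P(X=i) for i=0..3
P(X=0) = 512/1953125
P(X=1) = 6912/1953125
P(X=2) = 41472/1953125
P(X=3) = 145152/1953125
Sum = 194048/1953125

P(X ≤ 3) = 194048/1953125 ≈ 9.94%


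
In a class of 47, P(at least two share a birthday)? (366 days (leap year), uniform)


P(all different) = Π(366-i)/366 for i=0..46
= 0.045628
P(match) = 1 - 0.045628 = 0.954372

P ≈ 0.9544 ≈ 95.44%


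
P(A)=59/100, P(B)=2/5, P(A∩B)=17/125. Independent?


P(A)×P(B) = 59/250
P(A∩B) = 17/125
Not equal → NOT independent

No, not independent


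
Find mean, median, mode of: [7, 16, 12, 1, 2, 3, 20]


Sorted: [1, 2, 3, 7, 12, 16, 20]
Mean = 61/7
Median = 7
Freq: {7: 1, 16: 1, 12: 1, 1: 1, 2: 1, 3: 1, 20: 1}
Mode: No mode

Mean=61/7, Median=7, Mode=No mode


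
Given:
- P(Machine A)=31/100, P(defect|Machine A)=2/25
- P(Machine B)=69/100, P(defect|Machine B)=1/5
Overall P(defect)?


P(B) = Σ P(B|Aᵢ)×P(Aᵢ)
  2/25×31/100 = 31/1250
  1/5×69/100 = 69/500
Sum = 407/2500

P(defect) = 407/2500 ≈ 16.28%


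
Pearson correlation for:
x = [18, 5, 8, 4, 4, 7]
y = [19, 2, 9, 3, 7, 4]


n=6, Σx=46, Σy=44, Σxy=492, Σx²=494, Σy²=520
r = (6×492 - 46×44)/√((6×494 - 46²)(6×520 - 44²))
= 928/√(848×1184) = 928/√1004032 ≈ 928/1002.0140 ≈ 0.9261

r ≈ 0.9261


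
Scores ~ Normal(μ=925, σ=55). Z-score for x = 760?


z = (x - μ)/σ = (760 - 925)/55 = -3.0

z = -3.0


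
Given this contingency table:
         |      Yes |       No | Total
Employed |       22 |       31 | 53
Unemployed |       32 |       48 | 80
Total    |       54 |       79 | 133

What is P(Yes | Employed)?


P(Yes | Employed) = 22/(22+31) = 22/53

P(Yes|Employed) = 22/53 ≈ 41.51%


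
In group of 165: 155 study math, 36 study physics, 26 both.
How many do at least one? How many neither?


|A∪B| = 155+36-26 = 165
Neither = 165-165 = 0

At least one: 165; Neither: 0


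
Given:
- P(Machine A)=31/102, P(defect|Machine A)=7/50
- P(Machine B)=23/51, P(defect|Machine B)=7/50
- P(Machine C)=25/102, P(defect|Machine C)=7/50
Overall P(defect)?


P(B) = Σ P(B|Aᵢ)×P(Aᵢ)
  7/50×31/102 = 217/5100
  7/50×23/51 = 161/2550
  7/50×25/102 = 7/204
Sum = 7/50

P(defect) = 7/50 ≈ 14.00%


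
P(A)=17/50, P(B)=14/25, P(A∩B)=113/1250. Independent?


P(A)×P(B) = 119/625
P(A∩B) = 113/1250
Not equal → NOT independent

No, not independent


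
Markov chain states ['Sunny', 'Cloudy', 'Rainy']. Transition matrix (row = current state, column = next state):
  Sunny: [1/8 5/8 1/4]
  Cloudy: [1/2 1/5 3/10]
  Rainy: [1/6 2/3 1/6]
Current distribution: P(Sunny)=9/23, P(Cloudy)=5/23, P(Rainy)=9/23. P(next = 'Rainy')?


P(next=Rainy) = Σᵢ P(now=i)×P(i→Rainy)
= 9/23×1/4 + 5/23×3/10 + 9/23×1/6
= 9/92 + 3/46 + 3/46 = 21/92

P = 21/92 ≈ 0.2283


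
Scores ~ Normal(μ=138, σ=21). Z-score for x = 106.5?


z = (x - μ)/σ = (106.5 - 138)/21 = -1.5

z = -1.5


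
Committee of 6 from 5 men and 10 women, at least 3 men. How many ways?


Count by #men:
  3M,3W: C(5,3)×C(10,3)=1200
  4M,2W: C(5,4)×C(10,2)=225
  5M,1W: C(5,5)×C(10,1)=10
Total = 1435

1435


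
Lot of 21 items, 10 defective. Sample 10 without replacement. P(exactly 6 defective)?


Hypergeometric: C(10,6)×C(11,4)/C(21,10)
= 210×330/352716 = 825/4199

P(X=6) = 825/4199 ≈ 19.65%


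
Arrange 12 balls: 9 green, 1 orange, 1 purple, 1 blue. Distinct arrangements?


12!/(9!×1!×1!×1!) = 1320

1320


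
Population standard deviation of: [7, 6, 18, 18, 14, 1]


Mean = 64/6 = 32/3
  (7-32/3)²=121/9
  (6-32/3)²=196/9
  (18-32/3)²=484/9
  (18-32/3)²=484/9
  (14-32/3)²=100/9
  (1-32/3)²=841/9
Σ(x-μ)² = 742/3
σ² = (742/3)/6 = 371/9

σ = √(371/9) ≈ 6.4205


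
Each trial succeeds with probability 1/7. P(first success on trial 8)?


Geometric: P(X=8) = (1-p)^(k-1)×p = (6/7)^7×1/7 = 279936/5764801

P(X=8) = 279936/5764801 ≈ 4.86%


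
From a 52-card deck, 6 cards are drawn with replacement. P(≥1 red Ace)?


P(not a red Ace) = 50/52 = 25/26
P(none in 6 draws) = (25/26)^6 = 244140625/308915776
P(≥1 red Ace) = 1 - 244140625/308915776 = 64775151/308915776

P = 64775151/308915776 ≈ 20.97%


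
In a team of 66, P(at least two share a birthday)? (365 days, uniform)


P(all different) = Π(365-i)/365 for i=0..65
= 0.001904
P(match) = 1 - 0.001904 = 0.998096

P ≈ 0.9981 ≈ 99.81%


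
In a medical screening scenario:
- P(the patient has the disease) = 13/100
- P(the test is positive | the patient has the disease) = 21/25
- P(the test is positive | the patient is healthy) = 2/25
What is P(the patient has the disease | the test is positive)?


Using Bayes' theorem:
P(A|B) = P(B|A)·P(A) / P(B)

P(the test is positive) = 21/25 × 13/100 + 2/25 × 87/100
= 273/2500 + 87/1250 = 447/2500

P(the patient has the disease|the test is positive) = (273/2500) / (447/2500) = 91/149

P(the patient has the disease|the test is positive) = 91/149 ≈ 61.07%


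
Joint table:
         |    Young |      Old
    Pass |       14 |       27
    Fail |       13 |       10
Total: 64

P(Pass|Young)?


P(Pass|Young) = 14/(14+13) = 14/27

P = 14/27 ≈ 51.85%


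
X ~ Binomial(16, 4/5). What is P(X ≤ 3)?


P(X ≤ 3) = Σ P(X=i) for i=0..3
P(X=0) = 1/152587890625
P(X=1) = 64/152587890625
P(X=2) = 384/30517578125
P(X=3) = 7168/30517578125
Sum = 1513/6103515625

P(X ≤ 3) = 1513/6103515625 ≈ 0.00%


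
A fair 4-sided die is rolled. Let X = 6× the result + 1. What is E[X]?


E[die] = (1+4)/2 = 5/2
E[X] = 6×5/2 + 1 = 16

E[X] = 16


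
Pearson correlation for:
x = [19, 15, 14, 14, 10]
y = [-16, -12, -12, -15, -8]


n=5, Σx=72, Σy=-63, Σxy=-942, Σx²=1078, Σy²=833
r = (5×(-942) - 72×(-63))/√((5×1078 - 72²)(5×833 - (-63)²))
= -174/√(206×196) = -174/√40376 ≈ -174/200.9378 ≈ -0.8659

r ≈ -0.8659


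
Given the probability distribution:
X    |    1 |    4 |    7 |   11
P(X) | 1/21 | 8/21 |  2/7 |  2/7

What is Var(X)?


E[X] = 47/7
E[X²] = 383/7
Var(X) = E[X²] - (E[X])² = 383/7 - 2209/49 = 472/49

Var(X) = 472/49 ≈ 9.6327


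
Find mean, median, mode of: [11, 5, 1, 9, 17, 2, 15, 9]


Sorted: [1, 2, 5, 9, 9, 11, 15, 17]
Mean = 69/8
Median = 9
Freq: {11: 1, 5: 1, 1: 1, 9: 2, 17: 1, 2: 1, 15: 1}
Mode: [9]

Mean=69/8, Median=9, Mode=9


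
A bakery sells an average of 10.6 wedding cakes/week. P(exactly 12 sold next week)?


Poisson(λ=10.6): P(X=12) = e^(-λ)×λ^k/k!
= e^(-10.6) × 10.6^12 / 12!
≈ 2.491600973e-05 × 2.01219647184e+12 / 479001600 ≈ 0.104668

P(X=12) ≈ 0.104668 ≈ 10.47%


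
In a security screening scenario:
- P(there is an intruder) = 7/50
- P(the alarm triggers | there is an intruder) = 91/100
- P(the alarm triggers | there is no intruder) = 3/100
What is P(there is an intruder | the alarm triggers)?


Using Bayes' theorem:
P(A|B) = P(B|A)·P(A) / P(B)

P(the alarm triggers) = 91/100 × 7/50 + 3/100 × 43/50
= 637/5000 + 129/5000 = 383/2500

P(there is an intruder|the alarm triggers) = (637/5000) / (383/2500) = 637/766

P(there is an intruder|the alarm triggers) = 637/766 ≈ 83.16%


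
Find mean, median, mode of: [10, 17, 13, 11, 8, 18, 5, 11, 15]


Sorted: [5, 8, 10, 11, 11, 13, 15, 17, 18]
Mean = 108/9 = 12
Median = 11
Freq: {10: 1, 17: 1, 13: 1, 11: 2, 8: 1, 18: 1, 5: 1, 15: 1}
Mode: [11]

Mean=12, Median=11, Mode=11


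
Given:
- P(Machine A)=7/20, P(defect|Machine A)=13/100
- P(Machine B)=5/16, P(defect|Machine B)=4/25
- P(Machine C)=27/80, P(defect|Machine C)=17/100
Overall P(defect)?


P(B) = Σ P(B|Aᵢ)×P(Aᵢ)
  13/100×7/20 = 91/2000
  4/25×5/16 = 1/20
  17/100×27/80 = 459/8000
Sum = 1223/8000

P(defect) = 1223/8000 ≈ 15.29%


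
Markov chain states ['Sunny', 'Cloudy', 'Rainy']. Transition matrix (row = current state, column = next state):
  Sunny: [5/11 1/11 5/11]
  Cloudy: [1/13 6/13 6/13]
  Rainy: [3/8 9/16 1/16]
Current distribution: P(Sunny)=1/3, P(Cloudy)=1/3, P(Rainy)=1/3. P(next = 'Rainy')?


P(next=Rainy) = Σᵢ P(now=i)×P(i→Rainy)
= 1/3×5/11 + 1/3×6/13 + 1/3×1/16
= 5/33 + 2/13 + 1/48 = 2239/6864

P = 2239/6864 ≈ 0.3262


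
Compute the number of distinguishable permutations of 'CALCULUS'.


Letters: 8, freq: {'C': 2, 'A': 1, 'L': 2, 'U': 2, 'S': 1}
8!/(2!×1!×2!×2!×1!) = 40320/8 = 5040

5040


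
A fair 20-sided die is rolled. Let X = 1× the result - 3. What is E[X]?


E[die] = (1+20)/2 = 21/2
E[X] = 1×21/2 - 3 = 15/2

E[X] = 15/2


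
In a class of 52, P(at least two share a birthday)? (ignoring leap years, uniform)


P(all different) = Π(365-i)/365 for i=0..51
= 0.021995
P(match) = 1 - 0.021995 = 0.978005

P ≈ 0.9780 ≈ 97.80%


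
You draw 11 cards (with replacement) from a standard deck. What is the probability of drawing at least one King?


P(not a King) = 48/52 = 12/13
P(none in 11 draws) = (12/13)^11 = 743008370688/1792160394037
P(≥1 King) = 1 - 743008370688/1792160394037 = 1049152023349/1792160394037

P = 1049152023349/1792160394037 ≈ 58.54%


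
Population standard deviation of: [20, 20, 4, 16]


Mean = 60/4 = 15
  (20-15)²=25
  (20-15)²=25
  (4-15)²=121
  (16-15)²=1
Σ(x-μ)² = 172
σ² = 172/4 = 43

σ = √(43) ≈ 6.5574


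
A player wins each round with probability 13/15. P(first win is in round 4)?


Geometric: P(X=4) = (1-p)^(k-1)×p = (2/15)^3×13/15 = 104/50625

P(X=4) = 104/50625 ≈ 0.21%


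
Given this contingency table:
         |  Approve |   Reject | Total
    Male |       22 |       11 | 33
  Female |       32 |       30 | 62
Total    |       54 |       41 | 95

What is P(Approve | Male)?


P(Approve | Male) = 22/(22+11) = 22/33 = 2/3

P(Approve|Male) = 2/3 ≈ 66.67%


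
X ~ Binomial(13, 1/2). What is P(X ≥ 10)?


P(X ≥ 10) = Σ P(X=i) for i=10..13
P(X=10) = 143/4096
P(X=11) = 39/4096
P(X=12) = 13/8192
P(X=13) = 1/8192
Sum = 189/4096

P(X ≥ 10) = 189/4096 ≈ 4.61%


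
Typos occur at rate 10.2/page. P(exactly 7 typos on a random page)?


Poisson(λ=10.2): P(X=7) = e^(-λ)×λ^k/k!
= e^(-10.2) × 10.2^7 / 7!
≈ 3.717031868e-05 × 11486856.6765 / 5040 ≈ 0.084716

P(X=7) ≈ 0.084716 ≈ 8.47%


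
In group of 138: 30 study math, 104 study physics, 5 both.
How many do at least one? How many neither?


|A∪B| = 30+104-5 = 129
Neither = 138-129 = 9

At least one: 129; Neither: 9


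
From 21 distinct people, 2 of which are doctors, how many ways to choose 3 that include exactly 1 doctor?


Choose 1 of the 2 doctors and 2 of the other 19 people:
C(2,1)×C(19,2) = 2×171 = 342

342


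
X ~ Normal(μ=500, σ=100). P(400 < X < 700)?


z₁=(400-500)/100=-1.0, z₂=(700-500)/100=2.0
P = Φ(2.0) - Φ(-1.0) = 0.977250 - 0.158655 = 0.818595 ≈ 0.8186

P(400 < X < 700) ≈ 0.8186


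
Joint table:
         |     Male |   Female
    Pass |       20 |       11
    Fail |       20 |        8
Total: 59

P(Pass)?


P(Pass) = (20+11)/59 = 31/59

P(Pass) = 31/59 ≈ 52.54%


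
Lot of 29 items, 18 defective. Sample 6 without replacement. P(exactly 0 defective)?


Hypergeometric: C(18,0)×C(11,6)/C(29,6)
= 1×462/475020 = 11/11310

P(X=0) = 11/11310 ≈ 0.10%


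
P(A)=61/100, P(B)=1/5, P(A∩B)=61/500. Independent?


P(A)×P(B) = 61/500
P(A∩B) = 61/500
Equal ✓ → Independent

Yes, independent


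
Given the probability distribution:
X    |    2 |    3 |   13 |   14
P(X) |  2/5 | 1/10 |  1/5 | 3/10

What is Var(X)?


E[X] = 79/10
E[X²] = 951/10
Var(X) = E[X²] - (E[X])² = 951/10 - 6241/100 = 3269/100

Var(X) = 3269/100 ≈ 32.6900


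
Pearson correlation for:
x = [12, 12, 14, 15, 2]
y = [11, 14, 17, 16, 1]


n=5, Σx=55, Σy=59, Σxy=780, Σx²=713, Σy²=863
r = (5×780 - 55×59)/√((5×713 - 55²)(5×863 - 59²))
= 655/√(540×834) = 655/√450360 ≈ 655/671.0887 ≈ 0.9760

r ≈ 0.9760


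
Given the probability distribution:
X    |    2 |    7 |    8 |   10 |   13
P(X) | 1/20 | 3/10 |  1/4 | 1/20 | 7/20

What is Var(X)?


E[X] = 37/4
E[X²] = 1901/20
Var(X) = E[X²] - (E[X])² = 1901/20 - 1369/16 = 759/80

Var(X) = 759/80 ≈ 9.4875


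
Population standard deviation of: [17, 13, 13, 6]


Mean = 49/4
  (17-49/4)²=361/16
  (13-49/4)²=9/16
  (13-49/4)²=9/16
  (6-49/4)²=625/16
Σ(x-μ)² = 251/4
σ² = (251/4)/4 = 251/16

σ = √(251/16) ≈ 3.9607


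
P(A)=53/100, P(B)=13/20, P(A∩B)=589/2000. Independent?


P(A)×P(B) = 689/2000
P(A∩B) = 589/2000
Not equal → NOT independent

No, not independent


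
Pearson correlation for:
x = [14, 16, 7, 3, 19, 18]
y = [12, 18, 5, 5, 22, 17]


n=6, Σx=77, Σy=79, Σxy=1230, Σx²=1195, Σy²=1291
r = (6×1230 - 77×79)/√((6×1195 - 77²)(6×1291 - 79²))
= 1297/√(1241×1505) = 1297/√1867705 ≈ 1297/1366.6400 ≈ 0.9490

r ≈ 0.9490


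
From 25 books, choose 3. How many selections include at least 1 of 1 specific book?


Complement: C(25,3) - C(24,3) = 2300 - 2024 = 276

276


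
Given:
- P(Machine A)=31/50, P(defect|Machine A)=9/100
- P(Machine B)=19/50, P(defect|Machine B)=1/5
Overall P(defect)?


P(B) = Σ P(B|Aᵢ)×P(Aᵢ)
  9/100×31/50 = 279/5000
  1/5×19/50 = 19/250
Sum = 659/5000

P(defect) = 659/5000 ≈ 13.18%


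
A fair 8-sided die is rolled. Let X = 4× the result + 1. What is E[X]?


E[die] = (1+8)/2 = 9/2
E[X] = 4×9/2 + 1 = 19

E[X] = 19


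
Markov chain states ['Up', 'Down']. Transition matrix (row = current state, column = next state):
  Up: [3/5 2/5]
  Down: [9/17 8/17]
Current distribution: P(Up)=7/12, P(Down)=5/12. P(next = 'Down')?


P(next=Down) = Σᵢ P(now=i)×P(i→Down)
= 7/12×2/5 + 5/12×8/17
= 7/30 + 10/51 = 73/170

P = 73/170 ≈ 0.4294


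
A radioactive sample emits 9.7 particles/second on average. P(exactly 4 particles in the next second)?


Poisson(λ=9.7): P(X=4) = e^(-λ)×λ^k/k!
= e^(-9.7) × 9.7^4 / 4!
≈ 6.128349505e-05 × 8852.9281 / 24 ≈ 0.022606

P(X=4) ≈ 0.022606 ≈ 2.26%


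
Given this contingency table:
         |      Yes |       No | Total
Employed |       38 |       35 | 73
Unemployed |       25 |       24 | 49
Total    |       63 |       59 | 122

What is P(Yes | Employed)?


P(Yes | Employed) = 38/(38+35) = 38/73

P(Yes|Employed) = 38/73 ≈ 52.05%


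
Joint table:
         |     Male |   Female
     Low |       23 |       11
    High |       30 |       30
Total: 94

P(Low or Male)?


P(Low∨Male) = P(Low) + P(Male) - P(Low∧Male)
= (34 + 53 - 23)/94 = 64/94 = 32/47

P = 32/47 ≈ 68.09%


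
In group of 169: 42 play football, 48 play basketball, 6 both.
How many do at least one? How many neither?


|A∪B| = 42+48-6 = 84
Neither = 169-84 = 85

At least one: 84; Neither: 85
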